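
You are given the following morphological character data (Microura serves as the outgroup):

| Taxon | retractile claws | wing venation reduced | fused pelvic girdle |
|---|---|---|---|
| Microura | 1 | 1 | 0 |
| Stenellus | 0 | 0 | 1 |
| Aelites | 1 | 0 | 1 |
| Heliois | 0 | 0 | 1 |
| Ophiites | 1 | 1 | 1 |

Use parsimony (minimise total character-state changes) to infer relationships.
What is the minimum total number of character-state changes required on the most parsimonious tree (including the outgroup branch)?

3

Character polarity is set by the outgroup: the derived state is whichever differs from the outgroup's state, so for retractile claws, wing venation reduced the derived state is '0', and for the remaining characters it is '1'.
retractile claws (derived state '0') is shared by Heliois and Stenellus — a synapomorphy uniting that clade.
wing venation reduced (derived state '0') is shared by Aelites, Heliois, and Stenellus — a synapomorphy uniting that clade.
fused pelvic girdle (derived state '1') is shared by all ingroup taxa — unites the whole ingroup.
Most parsimonious ingroup topology: (((Stenellus,Heliois),Aelites),Ophiites).
Changes per character on this tree: retractile claws: 1; wing venation reduced: 1; fused pelvic girdle: 1.
Total = 3.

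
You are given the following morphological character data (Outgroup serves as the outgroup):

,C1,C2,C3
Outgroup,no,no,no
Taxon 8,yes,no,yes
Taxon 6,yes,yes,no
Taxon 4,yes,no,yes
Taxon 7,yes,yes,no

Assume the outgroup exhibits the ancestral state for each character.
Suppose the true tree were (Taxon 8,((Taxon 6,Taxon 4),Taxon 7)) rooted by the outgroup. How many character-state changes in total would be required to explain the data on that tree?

5

Map each character onto (Taxon 8,((Taxon 6,Taxon 4),Taxon 7)) (rooted by Outgroup) and count the minimum state changes it requires (Fitch parsimony):
C1: 1; C2: 2; C3: 2.
Total tree length = 5.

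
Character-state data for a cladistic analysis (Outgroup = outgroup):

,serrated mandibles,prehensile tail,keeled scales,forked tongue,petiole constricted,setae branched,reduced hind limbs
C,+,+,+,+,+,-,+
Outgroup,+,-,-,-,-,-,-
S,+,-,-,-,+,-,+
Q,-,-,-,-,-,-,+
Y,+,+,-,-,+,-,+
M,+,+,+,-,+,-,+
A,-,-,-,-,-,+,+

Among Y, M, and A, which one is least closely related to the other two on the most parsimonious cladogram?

Character polarity is set by the outgroup: the derived state is whichever differs from the outgroup's state, so for serrated mandibles the derived state is '-', and for the remaining characters it is '+'.
serrated mandibles: derived state '-' in A and Q only — synapomorphy for {A, Q}.
prehensile tail: derived state '+' in C, M, and Y only — synapomorphy for {C, M, Y}.
Only C and M show the derived state '+' for keeled scales, supporting them as a clade.
forked tongue (derived state '+') is unique to C (autapomorphy; uninformative for grouping).
petiole constricted (derived state '+') is shared by C, M, S, and Y — a synapomorphy uniting that clade.
setae branched (derived state '+') is unique to A (autapomorphy; uninformative for grouping).
All ingroup taxa share the derived state '+' for reduced hind limbs; it defines the ingroup but does not resolve relationships within it.
Most parsimonious ingroup topology: ((((C,M),Y),S),(A,Q)).
M and Y share a more recent common ancestor with each other than either does with A, so A is the least closely related of the three.

A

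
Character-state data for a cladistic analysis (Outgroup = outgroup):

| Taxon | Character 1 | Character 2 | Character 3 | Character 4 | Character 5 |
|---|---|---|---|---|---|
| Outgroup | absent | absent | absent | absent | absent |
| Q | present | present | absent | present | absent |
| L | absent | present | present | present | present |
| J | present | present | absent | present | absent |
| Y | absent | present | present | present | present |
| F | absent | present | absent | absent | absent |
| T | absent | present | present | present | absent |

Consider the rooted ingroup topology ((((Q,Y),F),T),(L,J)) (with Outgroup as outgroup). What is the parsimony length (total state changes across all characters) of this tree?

Map each character onto ((((Q,Y),F),T),(L,J)) (rooted by Outgroup) and count the minimum state changes it requires (Fitch parsimony):
Character 1: 2; Character 2: 1; Character 3: 3; Character 4: 2; Character 5: 2.
Total tree length = 10.

10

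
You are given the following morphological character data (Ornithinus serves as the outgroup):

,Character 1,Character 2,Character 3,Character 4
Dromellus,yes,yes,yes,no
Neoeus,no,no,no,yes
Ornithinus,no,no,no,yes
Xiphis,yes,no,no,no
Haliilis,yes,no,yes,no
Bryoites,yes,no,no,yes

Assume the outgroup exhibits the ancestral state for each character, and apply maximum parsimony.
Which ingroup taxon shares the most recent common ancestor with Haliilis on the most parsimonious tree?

Character polarity is set by the outgroup: the derived state is whichever differs from the outgroup's state, so for Character 4 the derived state is 'no', and for the remaining characters it is 'yes'.
Character 1 (derived state 'yes') is shared by Bryoites, Dromellus, Haliilis, and Xiphis — a synapomorphy uniting that clade.
Character 2 (derived state 'yes') is unique to Dromellus (autapomorphy; uninformative for grouping).
Only Dromellus and Haliilis show the derived state 'yes' for Character 3, supporting them as a clade.
Only Dromellus, Haliilis, and Xiphis show the derived state 'no' for Character 4, supporting them as a clade.
Most parsimonious ingroup topology: (((Xiphis,(Dromellus,Haliilis)),Bryoites),Neoeus).
Haliilis and Dromellus form a cherry on this tree, so they are sister taxa.

Dromellus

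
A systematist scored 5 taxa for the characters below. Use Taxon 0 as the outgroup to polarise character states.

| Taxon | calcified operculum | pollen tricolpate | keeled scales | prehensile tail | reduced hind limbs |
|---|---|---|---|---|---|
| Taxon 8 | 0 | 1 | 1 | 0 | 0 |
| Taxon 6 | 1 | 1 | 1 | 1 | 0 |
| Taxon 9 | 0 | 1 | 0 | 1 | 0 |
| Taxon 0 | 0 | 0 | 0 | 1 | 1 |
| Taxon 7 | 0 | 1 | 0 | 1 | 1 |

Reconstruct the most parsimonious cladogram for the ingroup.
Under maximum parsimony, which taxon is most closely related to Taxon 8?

Character polarity is set by the outgroup: the derived state is whichever differs from the outgroup's state, so for prehensile tail, reduced hind limbs the derived state is '0', and for the remaining characters it is '1'.
calcified operculum (derived state '1') is unique to Taxon 6 (autapomorphy; uninformative for grouping).
pollen tricolpate (derived state '1') is shared by all ingroup taxa — unites the whole ingroup.
Only Taxon 6 and Taxon 8 show the derived state '1' for keeled scales, supporting them as a clade.
prehensile tail: derived state '0' in Taxon 8 only — an autapomorphy, so it tells us nothing about relationships among taxa.
reduced hind limbs (derived state '0') is shared by Taxon 6, Taxon 8, and Taxon 9 — a synapomorphy uniting that clade.
Most parsimonious ingroup topology: (Taxon 7,((Taxon 8,Taxon 6),Taxon 9)).
Taxon 8 and Taxon 6 form a cherry on this tree, so they are sister taxa.

Taxon 6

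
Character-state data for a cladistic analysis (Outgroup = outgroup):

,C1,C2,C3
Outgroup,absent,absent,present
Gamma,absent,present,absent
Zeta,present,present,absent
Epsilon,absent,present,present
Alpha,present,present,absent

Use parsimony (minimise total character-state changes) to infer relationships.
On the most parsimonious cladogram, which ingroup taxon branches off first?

Character polarity is set by the outgroup: the derived state is whichever differs from the outgroup's state, so for C3 the derived state is 'absent', and for the remaining characters it is 'present'.
Only Alpha and Zeta show the derived state 'present' for C1, supporting them as a clade.
All ingroup taxa share the derived state 'present' for C2; it defines the ingroup but does not resolve relationships within it.
Only Alpha, Gamma, and Zeta show the derived state 'absent' for C3, supporting them as a clade.
Most parsimonious ingroup topology: ((Gamma,(Zeta,Alpha)),Epsilon).
Epsilon is sister to the clade containing all other ingroup taxa, so it is the earliest-diverging (most basal) ingroup lineage.

Epsilon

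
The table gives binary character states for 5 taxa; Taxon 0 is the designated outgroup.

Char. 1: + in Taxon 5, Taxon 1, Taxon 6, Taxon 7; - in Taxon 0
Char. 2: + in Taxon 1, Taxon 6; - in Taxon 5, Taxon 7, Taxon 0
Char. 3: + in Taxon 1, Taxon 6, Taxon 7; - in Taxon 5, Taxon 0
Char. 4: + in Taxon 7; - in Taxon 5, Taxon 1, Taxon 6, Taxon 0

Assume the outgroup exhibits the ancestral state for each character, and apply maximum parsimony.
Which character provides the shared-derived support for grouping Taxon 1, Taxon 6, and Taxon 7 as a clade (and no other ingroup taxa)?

The outgroup has state '-' for every character, so '+' is the derived state throughout.
All ingroup taxa share the derived state '+' for Char. 1; it defines the ingroup but does not resolve relationships within it.
Only Taxon 1 and Taxon 6 show the derived state '+' for Char. 2, supporting them as a clade.
Char. 3 (derived state '+') is shared by Taxon 1, Taxon 6, and Taxon 7 — a synapomorphy uniting that clade.
Char. 4 (derived state '+') is unique to Taxon 7 (autapomorphy; uninformative for grouping).
Most parsimonious ingroup topology: (Taxon 5,((Taxon 6,Taxon 1),Taxon 7)).
The clade {Taxon 1, Taxon 6, Taxon 7} is supported by Char. 3: its derived state '+' occurs in exactly those taxa and in no other taxon (including the outgroup).

Char. 3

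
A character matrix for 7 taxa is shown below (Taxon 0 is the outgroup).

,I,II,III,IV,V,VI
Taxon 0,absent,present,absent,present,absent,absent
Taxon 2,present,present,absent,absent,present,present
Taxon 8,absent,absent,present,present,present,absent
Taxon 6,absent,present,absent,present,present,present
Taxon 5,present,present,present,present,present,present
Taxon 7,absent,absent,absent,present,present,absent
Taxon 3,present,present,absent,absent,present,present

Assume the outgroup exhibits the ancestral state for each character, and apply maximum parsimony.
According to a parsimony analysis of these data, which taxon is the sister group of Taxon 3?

Taxon 2

Character polarity is set by the outgroup: the derived state is whichever differs from the outgroup's state, so for II, IV the derived state is 'absent', and for the remaining characters it is 'present'.
I (derived state 'present') is shared by Taxon 2, Taxon 3, and Taxon 5 — a synapomorphy uniting that clade.
Only Taxon 7 and Taxon 8 show the derived state 'absent' for II, supporting them as a clade.
III groups Taxon 5 and Taxon 8, which is incompatible with the clades supported by the remaining characters; treating it as convergent (homoplasy) costs fewer steps than any alternative tree.
IV (derived state 'absent') is shared by Taxon 2 and Taxon 3 — a synapomorphy uniting that clade.
V (derived state 'present') is shared by all ingroup taxa — unites the whole ingroup.
Only Taxon 2, Taxon 3, Taxon 5, and Taxon 6 show the derived state 'present' for VI, supporting them as a clade.
Most parsimonious ingroup topology: ((((Taxon 2,Taxon 3),Taxon 5),Taxon 6),(Taxon 8,Taxon 7)).
Taxon 3 and Taxon 2 form a cherry on this tree, so they are sister taxa.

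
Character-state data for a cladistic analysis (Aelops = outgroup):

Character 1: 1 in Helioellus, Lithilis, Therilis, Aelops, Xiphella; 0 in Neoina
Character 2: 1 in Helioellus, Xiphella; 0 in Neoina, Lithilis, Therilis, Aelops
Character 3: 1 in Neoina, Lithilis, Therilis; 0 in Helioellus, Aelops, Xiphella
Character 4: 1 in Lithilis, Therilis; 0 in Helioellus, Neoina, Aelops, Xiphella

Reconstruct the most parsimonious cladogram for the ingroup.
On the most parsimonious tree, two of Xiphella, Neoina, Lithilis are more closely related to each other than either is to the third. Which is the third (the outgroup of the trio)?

Character polarity is set by the outgroup: the derived state is whichever differs from the outgroup's state, so for Character 1 the derived state is '0', and for the remaining characters it is '1'.
Character 1: derived state '0' in Neoina only — an autapomorphy, so it tells us nothing about relationships among taxa.
Character 2 (derived state '1') is shared by Helioellus and Xiphella — a synapomorphy uniting that clade.
Character 3 (derived state '1') is shared by Lithilis, Neoina, and Therilis — a synapomorphy uniting that clade.
Only Lithilis and Therilis show the derived state '1' for Character 4, supporting them as a clade.
Most parsimonious ingroup topology: ((Helioellus,Xiphella),(Neoina,(Therilis,Lithilis))).
Lithilis and Neoina share a more recent common ancestor with each other than either does with Xiphella, so Xiphella is the least closely related of the three.

Xiphella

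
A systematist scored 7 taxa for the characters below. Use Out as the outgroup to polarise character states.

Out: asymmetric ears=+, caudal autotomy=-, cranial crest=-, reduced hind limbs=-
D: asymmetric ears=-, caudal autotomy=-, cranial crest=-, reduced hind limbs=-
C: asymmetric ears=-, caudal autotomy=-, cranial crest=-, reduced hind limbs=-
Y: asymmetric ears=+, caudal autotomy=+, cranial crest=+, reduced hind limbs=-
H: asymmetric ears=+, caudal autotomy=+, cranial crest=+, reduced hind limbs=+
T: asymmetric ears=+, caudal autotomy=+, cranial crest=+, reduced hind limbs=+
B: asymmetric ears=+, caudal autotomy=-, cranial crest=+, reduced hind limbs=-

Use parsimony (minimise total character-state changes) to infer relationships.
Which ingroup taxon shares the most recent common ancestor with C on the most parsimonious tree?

Character polarity is set by the outgroup: the derived state is whichever differs from the outgroup's state, so for asymmetric ears the derived state is '-', and for the remaining characters it is '+'.
Only C and D show the derived state '-' for asymmetric ears, supporting them as a clade.
caudal autotomy: derived state '+' in H, T, and Y only — synapomorphy for {H, T, Y}.
cranial crest: derived state '+' in B, H, T, and Y only — synapomorphy for {B, H, T, Y}.
reduced hind limbs (derived state '+') is shared by H and T — a synapomorphy uniting that clade.
Most parsimonious ingroup topology: ((D,C),((Y,(H,T)),B)).
C and D form a cherry on this tree, so they are sister taxa.

D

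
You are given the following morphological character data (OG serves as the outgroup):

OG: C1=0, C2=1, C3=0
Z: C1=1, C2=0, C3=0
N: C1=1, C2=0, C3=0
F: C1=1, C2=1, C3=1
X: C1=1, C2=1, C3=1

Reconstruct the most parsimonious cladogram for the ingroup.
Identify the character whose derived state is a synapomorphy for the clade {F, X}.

Character polarity is set by the outgroup: the derived state is whichever differs from the outgroup's state, so for C2 the derived state is '0', and for the remaining characters it is '1'.
All ingroup taxa share the derived state '1' for C1; it defines the ingroup but does not resolve relationships within it.
C2: derived state '0' in N and Z only — synapomorphy for {N, Z}.
Only F and X show the derived state '1' for C3, supporting them as a clade.
Most parsimonious ingroup topology: ((Z,N),(F,X)).
The clade {F, X} is supported by C3: its derived state '1' occurs in exactly those taxa and in no other taxon (including the outgroup).

C3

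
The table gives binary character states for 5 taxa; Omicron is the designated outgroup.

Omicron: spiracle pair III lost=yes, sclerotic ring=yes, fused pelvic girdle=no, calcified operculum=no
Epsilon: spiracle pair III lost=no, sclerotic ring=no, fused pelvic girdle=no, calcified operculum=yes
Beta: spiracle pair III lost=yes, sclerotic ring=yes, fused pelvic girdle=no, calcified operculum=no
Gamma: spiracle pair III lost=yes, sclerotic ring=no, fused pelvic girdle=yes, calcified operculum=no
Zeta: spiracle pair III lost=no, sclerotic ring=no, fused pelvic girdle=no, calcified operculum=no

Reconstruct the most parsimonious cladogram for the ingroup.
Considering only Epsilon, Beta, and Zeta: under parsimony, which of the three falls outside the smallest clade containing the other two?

Character polarity is set by the outgroup: the derived state is whichever differs from the outgroup's state, so for spiracle pair III lost, sclerotic ring the derived state is 'no', and for the remaining characters it is 'yes'.
Only Epsilon and Zeta show the derived state 'no' for spiracle pair III lost, supporting them as a clade.
sclerotic ring (derived state 'no') is shared by Epsilon, Gamma, and Zeta — a synapomorphy uniting that clade.
fused pelvic girdle: derived state 'yes' in Gamma only — an autapomorphy, so it tells us nothing about relationships among taxa.
calcified operculum: derived state 'yes' in Epsilon only — an autapomorphy, so it tells us nothing about relationships among taxa.
Most parsimonious ingroup topology: (((Epsilon,Zeta),Gamma),Beta).
Zeta and Epsilon share a more recent common ancestor with each other than either does with Beta, so Beta is the least closely related of the three.

Beta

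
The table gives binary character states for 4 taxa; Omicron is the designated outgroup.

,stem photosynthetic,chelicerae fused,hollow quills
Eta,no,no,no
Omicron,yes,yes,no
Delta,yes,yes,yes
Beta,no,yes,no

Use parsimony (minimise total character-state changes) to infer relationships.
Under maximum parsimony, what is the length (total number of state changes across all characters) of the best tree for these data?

Character polarity is set by the outgroup: the derived state is whichever differs from the outgroup's state, so for stem photosynthetic, chelicerae fused the derived state is 'no', and for the remaining characters it is 'yes'.
stem photosynthetic (derived state 'no') is shared by Beta and Eta — a synapomorphy uniting that clade.
chelicerae fused: derived state 'no' in Eta only — an autapomorphy, so it tells us nothing about relationships among taxa.
hollow quills (derived state 'yes') is unique to Delta (autapomorphy; uninformative for grouping).
Most parsimonious ingroup topology: ((Beta,Eta),Delta).
Changes per character on this tree: stem photosynthetic: 1; chelicerae fused: 1; hollow quills: 1.
Total = 3.

3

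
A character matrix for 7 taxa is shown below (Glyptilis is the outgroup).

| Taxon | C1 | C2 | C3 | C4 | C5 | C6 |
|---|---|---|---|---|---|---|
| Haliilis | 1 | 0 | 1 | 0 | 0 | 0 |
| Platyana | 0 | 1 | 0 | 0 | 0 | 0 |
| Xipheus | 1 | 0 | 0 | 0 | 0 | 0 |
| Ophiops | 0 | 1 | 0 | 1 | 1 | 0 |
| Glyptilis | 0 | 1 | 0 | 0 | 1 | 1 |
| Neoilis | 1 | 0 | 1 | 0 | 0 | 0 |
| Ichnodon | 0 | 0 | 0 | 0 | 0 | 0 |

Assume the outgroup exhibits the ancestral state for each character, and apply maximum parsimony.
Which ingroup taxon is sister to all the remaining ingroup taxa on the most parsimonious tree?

Ophiops

Character polarity is set by the outgroup: the derived state is whichever differs from the outgroup's state, so for C2, C5, C6 the derived state is '0', and for the remaining characters it is '1'.
Only Haliilis, Neoilis, and Xipheus show the derived state '1' for C1, supporting them as a clade.
Only Haliilis, Ichnodon, Neoilis, and Xipheus show the derived state '0' for C2, supporting them as a clade.
C3: derived state '1' in Haliilis and Neoilis only — synapomorphy for {Haliilis, Neoilis}.
C4: derived state '1' in Ophiops only — an autapomorphy, so it tells us nothing about relationships among taxa.
C5: derived state '0' in Haliilis, Ichnodon, Neoilis, Platyana, and Xipheus only — synapomorphy for {Haliilis, Ichnodon, Neoilis, Platyana, Xipheus}.
C6 (derived state '0') is shared by all ingroup taxa — unites the whole ingroup.
Most parsimonious ingroup topology: (((((Neoilis,Haliilis),Xipheus),Ichnodon),Platyana),Ophiops).
Ophiops is sister to the clade containing all other ingroup taxa, so it is the earliest-diverging (most basal) ingroup lineage.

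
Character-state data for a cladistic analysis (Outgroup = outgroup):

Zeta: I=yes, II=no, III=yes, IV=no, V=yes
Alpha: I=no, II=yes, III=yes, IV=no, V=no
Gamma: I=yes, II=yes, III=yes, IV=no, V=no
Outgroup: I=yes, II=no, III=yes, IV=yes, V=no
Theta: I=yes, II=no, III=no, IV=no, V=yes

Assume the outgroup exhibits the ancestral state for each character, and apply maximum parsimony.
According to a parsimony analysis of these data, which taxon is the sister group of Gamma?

Character polarity is set by the outgroup: the derived state is whichever differs from the outgroup's state, so for I, III, IV the derived state is 'no', and for the remaining characters it is 'yes'.
I: derived state 'no' in Alpha only — an autapomorphy, so it tells us nothing about relationships among taxa.
II (derived state 'yes') is shared by Alpha and Gamma — a synapomorphy uniting that clade.
III: derived state 'no' in Theta only — an autapomorphy, so it tells us nothing about relationships among taxa.
IV (derived state 'no') is shared by all ingroup taxa — unites the whole ingroup.
V (derived state 'yes') is shared by Theta and Zeta — a synapomorphy uniting that clade.
Most parsimonious ingroup topology: ((Zeta,Theta),(Gamma,Alpha)).
Gamma and Alpha form a cherry on this tree, so they are sister taxa.

Alpha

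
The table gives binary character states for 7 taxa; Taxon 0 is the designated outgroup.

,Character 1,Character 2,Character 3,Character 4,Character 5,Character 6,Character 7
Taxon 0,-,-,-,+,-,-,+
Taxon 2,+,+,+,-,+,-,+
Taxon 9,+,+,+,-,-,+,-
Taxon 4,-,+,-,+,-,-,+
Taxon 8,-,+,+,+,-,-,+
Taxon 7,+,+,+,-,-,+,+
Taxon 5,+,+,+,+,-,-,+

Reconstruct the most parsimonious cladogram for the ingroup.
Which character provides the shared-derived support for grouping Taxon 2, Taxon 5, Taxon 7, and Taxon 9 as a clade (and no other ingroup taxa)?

Character 1

Character polarity is set by the outgroup: the derived state is whichever differs from the outgroup's state, so for Character 4, Character 7 the derived state is '-', and for the remaining characters it is '+'.
Character 1: derived state '+' in Taxon 2, Taxon 5, Taxon 7, and Taxon 9 only — synapomorphy for {Taxon 2, Taxon 5, Taxon 7, Taxon 9}.
Character 2 (derived state '+') is shared by all ingroup taxa — unites the whole ingroup.
Only Taxon 2, Taxon 5, Taxon 7, Taxon 8, and Taxon 9 show the derived state '+' for Character 3, supporting them as a clade.
Character 4 (derived state '-') is shared by Taxon 2, Taxon 7, and Taxon 9 — a synapomorphy uniting that clade.
Character 5 (derived state '+') is unique to Taxon 2 (autapomorphy; uninformative for grouping).
Character 6 (derived state '+') is shared by Taxon 7 and Taxon 9 — a synapomorphy uniting that clade.
Character 7 (derived state '-') is unique to Taxon 9 (autapomorphy; uninformative for grouping).
Most parsimonious ingroup topology: ((((Taxon 2,(Taxon 9,Taxon 7)),Taxon 5),Taxon 8),Taxon 4).
The clade {Taxon 2, Taxon 5, Taxon 7, Taxon 9} is supported by Character 1: its derived state '+' occurs in exactly those taxa and in no other taxon (including the outgroup).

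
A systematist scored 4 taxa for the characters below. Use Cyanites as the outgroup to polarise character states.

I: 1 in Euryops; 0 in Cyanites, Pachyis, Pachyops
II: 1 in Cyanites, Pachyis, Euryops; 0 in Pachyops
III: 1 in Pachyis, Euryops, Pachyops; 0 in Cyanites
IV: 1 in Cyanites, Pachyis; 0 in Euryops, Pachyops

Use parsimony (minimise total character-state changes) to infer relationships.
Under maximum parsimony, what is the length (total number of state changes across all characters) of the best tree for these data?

Character polarity is set by the outgroup: the derived state is whichever differs from the outgroup's state, so for II, IV the derived state is '0', and for the remaining characters it is '1'.
I: derived state '1' in Euryops only — an autapomorphy, so it tells us nothing about relationships among taxa.
II: derived state '0' in Pachyops only — an autapomorphy, so it tells us nothing about relationships among taxa.
All ingroup taxa share the derived state '1' for III; it defines the ingroup but does not resolve relationships within it.
Only Euryops and Pachyops show the derived state '0' for IV, supporting them as a clade.
Most parsimonious ingroup topology: (Pachyis,(Euryops,Pachyops)).
Changes per character on this tree: I: 1; II: 1; III: 1; IV: 1.
Total = 4.

4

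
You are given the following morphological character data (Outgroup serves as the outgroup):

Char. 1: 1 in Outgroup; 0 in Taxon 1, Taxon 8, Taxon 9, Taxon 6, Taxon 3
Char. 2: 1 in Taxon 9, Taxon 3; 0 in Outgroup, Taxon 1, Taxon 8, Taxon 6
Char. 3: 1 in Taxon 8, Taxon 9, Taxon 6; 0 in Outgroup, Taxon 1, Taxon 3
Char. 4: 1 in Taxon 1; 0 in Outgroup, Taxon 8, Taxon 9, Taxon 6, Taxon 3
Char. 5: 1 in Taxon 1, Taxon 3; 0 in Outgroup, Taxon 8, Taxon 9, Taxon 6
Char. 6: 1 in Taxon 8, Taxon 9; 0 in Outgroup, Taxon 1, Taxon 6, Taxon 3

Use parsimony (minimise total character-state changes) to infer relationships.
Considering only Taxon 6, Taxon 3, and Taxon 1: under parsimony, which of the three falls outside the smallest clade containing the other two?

Character polarity is set by the outgroup: the derived state is whichever differs from the outgroup's state, so for Char. 1 the derived state is '0', and for the remaining characters it is '1'.
Char. 1 (derived state '0') is shared by all ingroup taxa — unites the whole ingroup.
Char. 2 (state '1') occurs in Taxon 3 and Taxon 9 but conflicts with the nesting implied by the other characters — most parsimoniously interpreted as homoplasy.
Only Taxon 6, Taxon 8, and Taxon 9 show the derived state '1' for Char. 3, supporting them as a clade.
Char. 4: derived state '1' in Taxon 1 only — an autapomorphy, so it tells us nothing about relationships among taxa.
Char. 5: derived state '1' in Taxon 1 and Taxon 3 only — synapomorphy for {Taxon 1, Taxon 3}.
Char. 6: derived state '1' in Taxon 8 and Taxon 9 only — synapomorphy for {Taxon 8, Taxon 9}.
Most parsimonious ingroup topology: ((Taxon 1,Taxon 3),((Taxon 8,Taxon 9),Taxon 6)).
Taxon 1 and Taxon 3 share a more recent common ancestor with each other than either does with Taxon 6, so Taxon 6 is the least closely related of the three.

Taxon 6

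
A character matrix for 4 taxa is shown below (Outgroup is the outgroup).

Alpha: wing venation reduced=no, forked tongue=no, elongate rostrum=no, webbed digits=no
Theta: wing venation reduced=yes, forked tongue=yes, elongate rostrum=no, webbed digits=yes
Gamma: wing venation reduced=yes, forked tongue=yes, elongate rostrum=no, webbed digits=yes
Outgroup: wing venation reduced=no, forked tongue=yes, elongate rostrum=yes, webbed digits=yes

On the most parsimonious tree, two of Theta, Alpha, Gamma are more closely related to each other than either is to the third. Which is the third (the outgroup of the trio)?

Character polarity is set by the outgroup: the derived state is whichever differs from the outgroup's state, so for forked tongue, elongate rostrum, webbed digits the derived state is 'no', and for the remaining characters it is 'yes'.
wing venation reduced: derived state 'yes' in Gamma and Theta only — synapomorphy for {Gamma, Theta}.
forked tongue: derived state 'no' in Alpha only — an autapomorphy, so it tells us nothing about relationships among taxa.
elongate rostrum (derived state 'no') is shared by all ingroup taxa — unites the whole ingroup.
webbed digits (derived state 'no') is unique to Alpha (autapomorphy; uninformative for grouping).
Most parsimonious ingroup topology: ((Theta,Gamma),Alpha).
Gamma and Theta share a more recent common ancestor with each other than either does with Alpha, so Alpha is the least closely related of the three.

Alpha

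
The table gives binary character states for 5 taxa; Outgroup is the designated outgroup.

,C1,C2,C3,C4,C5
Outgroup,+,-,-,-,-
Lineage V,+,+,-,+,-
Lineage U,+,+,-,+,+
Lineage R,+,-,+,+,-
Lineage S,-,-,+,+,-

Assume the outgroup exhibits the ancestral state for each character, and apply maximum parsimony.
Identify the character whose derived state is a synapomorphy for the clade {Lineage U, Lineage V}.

C2

Character polarity is set by the outgroup: the derived state is whichever differs from the outgroup's state, so for C1 the derived state is '-', and for the remaining characters it is '+'.
C1: derived state '-' in Lineage S only — an autapomorphy, so it tells us nothing about relationships among taxa.
C2: derived state '+' in Lineage U and Lineage V only — synapomorphy for {Lineage U, Lineage V}.
C3 (derived state '+') is shared by Lineage R and Lineage S — a synapomorphy uniting that clade.
C4 (derived state '+') is shared by all ingroup taxa — unites the whole ingroup.
C5 (derived state '+') is unique to Lineage U (autapomorphy; uninformative for grouping).
Most parsimonious ingroup topology: ((Lineage V,Lineage U),(Lineage R,Lineage S)).
The clade {Lineage U, Lineage V} is supported by C2: its derived state '+' occurs in exactly those taxa and in no other taxon (including the outgroup).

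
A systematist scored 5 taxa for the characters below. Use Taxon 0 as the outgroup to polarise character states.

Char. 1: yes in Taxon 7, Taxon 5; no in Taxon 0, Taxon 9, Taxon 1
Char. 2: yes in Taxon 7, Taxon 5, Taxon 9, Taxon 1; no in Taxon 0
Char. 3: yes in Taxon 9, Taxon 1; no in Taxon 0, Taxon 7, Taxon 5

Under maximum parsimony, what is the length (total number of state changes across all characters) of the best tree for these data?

3

The outgroup has state 'no' for every character, so 'yes' is the derived state throughout.
Char. 1 (derived state 'yes') is shared by Taxon 5 and Taxon 7 — a synapomorphy uniting that clade.
All ingroup taxa share the derived state 'yes' for Char. 2; it defines the ingroup but does not resolve relationships within it.
Char. 3: derived state 'yes' in Taxon 1 and Taxon 9 only — synapomorphy for {Taxon 1, Taxon 9}.
Most parsimonious ingroup topology: ((Taxon 7,Taxon 5),(Taxon 9,Taxon 1)).
Changes per character on this tree: Char. 1: 1; Char. 2: 1; Char. 3: 1.
Total = 3.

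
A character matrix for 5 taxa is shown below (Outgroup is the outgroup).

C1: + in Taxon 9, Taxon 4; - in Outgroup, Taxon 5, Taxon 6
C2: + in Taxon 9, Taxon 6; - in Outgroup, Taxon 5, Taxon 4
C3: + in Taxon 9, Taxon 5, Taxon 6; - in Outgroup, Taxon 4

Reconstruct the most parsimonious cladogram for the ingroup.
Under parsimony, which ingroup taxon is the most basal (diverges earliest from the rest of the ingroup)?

The outgroup has state '-' for every character, so '+' is the derived state throughout.
C1 groups Taxon 4 and Taxon 9, which is incompatible with the clades supported by the remaining characters; treating it as convergent (homoplasy) costs fewer steps than any alternative tree.
C2: derived state '+' in Taxon 6 and Taxon 9 only — synapomorphy for {Taxon 6, Taxon 9}.
Only Taxon 5, Taxon 6, and Taxon 9 show the derived state '+' for C3, supporting them as a clade.
Most parsimonious ingroup topology: (((Taxon 9,Taxon 6),Taxon 5),Taxon 4).
Taxon 4 is sister to the clade containing all other ingroup taxa, so it is the earliest-diverging (most basal) ingroup lineage.

Taxon 4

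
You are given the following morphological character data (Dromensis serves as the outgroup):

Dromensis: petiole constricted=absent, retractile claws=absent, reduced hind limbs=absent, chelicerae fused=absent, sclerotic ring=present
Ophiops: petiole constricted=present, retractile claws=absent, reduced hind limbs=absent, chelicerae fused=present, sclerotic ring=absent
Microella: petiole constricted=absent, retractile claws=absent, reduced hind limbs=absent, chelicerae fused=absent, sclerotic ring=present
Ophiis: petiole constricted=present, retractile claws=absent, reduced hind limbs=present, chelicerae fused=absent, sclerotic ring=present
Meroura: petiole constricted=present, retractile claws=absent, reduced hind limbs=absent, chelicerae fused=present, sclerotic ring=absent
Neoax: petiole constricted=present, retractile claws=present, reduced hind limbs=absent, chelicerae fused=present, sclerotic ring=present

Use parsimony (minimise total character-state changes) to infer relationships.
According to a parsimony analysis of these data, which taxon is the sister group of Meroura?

Ophiops

Character polarity is set by the outgroup: the derived state is whichever differs from the outgroup's state, so for sclerotic ring the derived state is 'absent', and for the remaining characters it is 'present'.
petiole constricted: derived state 'present' in Meroura, Neoax, Ophiis, and Ophiops only — synapomorphy for {Meroura, Neoax, Ophiis, Ophiops}.
retractile claws: derived state 'present' in Neoax only — an autapomorphy, so it tells us nothing about relationships among taxa.
reduced hind limbs: derived state 'present' in Ophiis only — an autapomorphy, so it tells us nothing about relationships among taxa.
Only Meroura, Neoax, and Ophiops show the derived state 'present' for chelicerae fused, supporting them as a clade.
sclerotic ring (derived state 'absent') is shared by Meroura and Ophiops — a synapomorphy uniting that clade.
Most parsimonious ingroup topology: ((((Ophiops,Meroura),Neoax),Ophiis),Microella).
Meroura and Ophiops form a cherry on this tree, so they are sister taxa.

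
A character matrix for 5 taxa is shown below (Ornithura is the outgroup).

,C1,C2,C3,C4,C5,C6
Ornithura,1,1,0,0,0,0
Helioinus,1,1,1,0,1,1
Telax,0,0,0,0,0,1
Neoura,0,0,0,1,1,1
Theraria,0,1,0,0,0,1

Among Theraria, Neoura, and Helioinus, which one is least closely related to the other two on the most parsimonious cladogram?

Character polarity is set by the outgroup: the derived state is whichever differs from the outgroup's state, so for C1, C2 the derived state is '0', and for the remaining characters it is '1'.
C1 (derived state '0') is shared by Neoura, Telax, and Theraria — a synapomorphy uniting that clade.
C2: derived state '0' in Neoura and Telax only — synapomorphy for {Neoura, Telax}.
C3: derived state '1' in Helioinus only — an autapomorphy, so it tells us nothing about relationships among taxa.
C4: derived state '1' in Neoura only — an autapomorphy, so it tells us nothing about relationships among taxa.
C5 groups Helioinus and Neoura, which is incompatible with the clades supported by the remaining characters; treating it as convergent (homoplasy) costs fewer steps than any alternative tree.
C6 (derived state '1') is shared by all ingroup taxa — unites the whole ingroup.
Most parsimonious ingroup topology: (Helioinus,((Telax,Neoura),Theraria)).
Theraria and Neoura share a more recent common ancestor with each other than either does with Helioinus, so Helioinus is the least closely related of the three.

Helioinus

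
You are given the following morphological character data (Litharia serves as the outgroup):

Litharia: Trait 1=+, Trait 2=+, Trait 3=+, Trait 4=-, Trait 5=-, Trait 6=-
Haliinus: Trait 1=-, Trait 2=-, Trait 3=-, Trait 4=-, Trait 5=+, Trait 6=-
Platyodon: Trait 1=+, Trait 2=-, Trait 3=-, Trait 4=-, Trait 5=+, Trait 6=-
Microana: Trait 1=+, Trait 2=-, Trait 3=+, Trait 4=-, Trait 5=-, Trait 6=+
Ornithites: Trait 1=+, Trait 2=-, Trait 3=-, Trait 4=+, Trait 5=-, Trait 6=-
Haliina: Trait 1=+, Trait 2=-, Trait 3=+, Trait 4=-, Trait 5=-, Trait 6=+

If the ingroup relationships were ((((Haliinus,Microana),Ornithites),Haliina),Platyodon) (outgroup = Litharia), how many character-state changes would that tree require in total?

10

Map each character onto ((((Haliinus,Microana),Ornithites),Haliina),Platyodon) (rooted by Litharia) and count the minimum state changes it requires (Fitch parsimony):
Trait 1: 1; Trait 2: 1; Trait 3: 3; Trait 4: 1; Trait 5: 2; Trait 6: 2.
Total tree length = 10.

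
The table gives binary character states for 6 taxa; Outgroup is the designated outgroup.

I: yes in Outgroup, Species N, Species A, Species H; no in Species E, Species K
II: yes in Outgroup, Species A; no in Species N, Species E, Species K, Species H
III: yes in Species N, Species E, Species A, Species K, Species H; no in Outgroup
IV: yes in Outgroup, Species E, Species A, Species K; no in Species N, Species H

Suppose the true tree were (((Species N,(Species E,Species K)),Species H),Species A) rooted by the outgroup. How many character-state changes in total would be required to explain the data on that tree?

Map each character onto (((Species N,(Species E,Species K)),Species H),Species A) (rooted by Outgroup) and count the minimum state changes it requires (Fitch parsimony):
I: 1; II: 1; III: 1; IV: 2.
Total tree length = 5.

5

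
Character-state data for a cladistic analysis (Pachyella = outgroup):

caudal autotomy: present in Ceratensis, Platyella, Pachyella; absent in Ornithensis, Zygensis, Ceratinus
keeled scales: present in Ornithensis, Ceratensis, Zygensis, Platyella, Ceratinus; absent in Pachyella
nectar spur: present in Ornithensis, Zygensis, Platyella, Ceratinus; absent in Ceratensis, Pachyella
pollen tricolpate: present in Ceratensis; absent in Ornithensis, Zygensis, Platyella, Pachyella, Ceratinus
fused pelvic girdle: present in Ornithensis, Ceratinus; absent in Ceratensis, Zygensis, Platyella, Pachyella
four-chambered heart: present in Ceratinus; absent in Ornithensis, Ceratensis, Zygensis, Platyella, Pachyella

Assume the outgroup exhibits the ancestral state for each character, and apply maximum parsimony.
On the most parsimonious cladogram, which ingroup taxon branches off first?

Character polarity is set by the outgroup: the derived state is whichever differs from the outgroup's state, so for caudal autotomy the derived state is 'absent', and for the remaining characters it is 'present'.
Only Ceratinus, Ornithensis, and Zygensis show the derived state 'absent' for caudal autotomy, supporting them as a clade.
All ingroup taxa share the derived state 'present' for keeled scales; it defines the ingroup but does not resolve relationships within it.
Only Ceratinus, Ornithensis, Platyella, and Zygensis show the derived state 'present' for nectar spur, supporting them as a clade.
pollen tricolpate (derived state 'present') is unique to Ceratensis (autapomorphy; uninformative for grouping).
Only Ceratinus and Ornithensis show the derived state 'present' for fused pelvic girdle, supporting them as a clade.
four-chambered heart: derived state 'present' in Ceratinus only — an autapomorphy, so it tells us nothing about relationships among taxa.
Most parsimonious ingroup topology: ((((Ceratinus,Ornithensis),Zygensis),Platyella),Ceratensis).
Ceratensis is sister to the clade containing all other ingroup taxa, so it is the earliest-diverging (most basal) ingroup lineage.

Ceratensis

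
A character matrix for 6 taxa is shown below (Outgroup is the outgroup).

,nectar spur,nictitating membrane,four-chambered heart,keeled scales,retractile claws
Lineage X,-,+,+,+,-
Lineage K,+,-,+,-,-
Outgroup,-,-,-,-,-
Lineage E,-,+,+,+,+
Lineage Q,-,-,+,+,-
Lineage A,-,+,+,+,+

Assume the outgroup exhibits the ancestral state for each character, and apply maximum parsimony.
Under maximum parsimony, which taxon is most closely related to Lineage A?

The outgroup has state '-' for every character, so '+' is the derived state throughout.
nectar spur (derived state '+') is unique to Lineage K (autapomorphy; uninformative for grouping).
Only Lineage A, Lineage E, and Lineage X show the derived state '+' for nictitating membrane, supporting them as a clade.
All ingroup taxa share the derived state '+' for four-chambered heart; it defines the ingroup but does not resolve relationships within it.
keeled scales (derived state '+') is shared by Lineage A, Lineage E, Lineage Q, and Lineage X — a synapomorphy uniting that clade.
retractile claws: derived state '+' in Lineage A and Lineage E only — synapomorphy for {Lineage A, Lineage E}.
Most parsimonious ingroup topology: (((Lineage X,(Lineage A,Lineage E)),Lineage Q),Lineage K).
Lineage A and Lineage E form a cherry on this tree, so they are sister taxa.

Lineage E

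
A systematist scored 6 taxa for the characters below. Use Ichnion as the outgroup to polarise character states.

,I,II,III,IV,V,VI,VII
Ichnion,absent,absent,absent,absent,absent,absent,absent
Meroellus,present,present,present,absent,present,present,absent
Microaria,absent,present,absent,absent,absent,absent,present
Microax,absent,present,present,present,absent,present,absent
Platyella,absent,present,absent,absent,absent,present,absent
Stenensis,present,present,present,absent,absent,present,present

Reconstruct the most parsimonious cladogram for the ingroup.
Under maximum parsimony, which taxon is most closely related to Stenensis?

Meroellus

The outgroup has state 'absent' for every character, so 'present' is the derived state throughout.
I: derived state 'present' in Meroellus and Stenensis only — synapomorphy for {Meroellus, Stenensis}.
All ingroup taxa share the derived state 'present' for II; it defines the ingroup but does not resolve relationships within it.
III (derived state 'present') is shared by Meroellus, Microax, and Stenensis — a synapomorphy uniting that clade.
IV (derived state 'present') is unique to Microax (autapomorphy; uninformative for grouping).
V: derived state 'present' in Meroellus only — an autapomorphy, so it tells us nothing about relationships among taxa.
VI: derived state 'present' in Meroellus, Microax, Platyella, and Stenensis only — synapomorphy for {Meroellus, Microax, Platyella, Stenensis}.
VII groups Microaria and Stenensis, which is incompatible with the clades supported by the remaining characters; treating it as convergent (homoplasy) costs fewer steps than any alternative tree.
Most parsimonious ingroup topology: ((((Meroellus,Stenensis),Microax),Platyella),Microaria).
Stenensis and Meroellus form a cherry on this tree, so they are sister taxa.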